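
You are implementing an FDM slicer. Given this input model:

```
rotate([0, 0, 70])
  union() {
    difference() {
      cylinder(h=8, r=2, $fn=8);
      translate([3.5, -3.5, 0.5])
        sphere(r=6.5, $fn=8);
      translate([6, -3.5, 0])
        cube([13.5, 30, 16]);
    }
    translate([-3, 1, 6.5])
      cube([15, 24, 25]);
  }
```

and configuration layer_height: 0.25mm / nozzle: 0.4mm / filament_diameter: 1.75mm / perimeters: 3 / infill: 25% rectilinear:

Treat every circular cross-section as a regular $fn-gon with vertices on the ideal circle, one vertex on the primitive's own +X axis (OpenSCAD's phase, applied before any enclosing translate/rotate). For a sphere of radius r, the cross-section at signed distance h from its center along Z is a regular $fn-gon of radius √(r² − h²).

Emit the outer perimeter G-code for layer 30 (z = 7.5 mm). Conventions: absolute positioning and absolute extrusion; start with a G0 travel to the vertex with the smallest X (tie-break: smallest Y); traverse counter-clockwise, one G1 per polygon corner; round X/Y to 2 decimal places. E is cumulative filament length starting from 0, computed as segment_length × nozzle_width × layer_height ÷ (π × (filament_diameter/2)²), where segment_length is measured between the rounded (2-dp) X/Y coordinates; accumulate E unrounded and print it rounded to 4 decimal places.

G0 X-24.52 Y5.73 Z7.50
G1 X-1.97 Y-2.48 E0.9977
G1 X-1.48 Y-1.15 E1.0567
G1 X-0.68 Y-1.88 E1.1017
G1 X0.85 Y-1.81 E1.1654
G1 X1.88 Y-0.68 E1.2289
G1 X1.81 Y0.85 E1.2926
G1 X0.68 Y1.88 E1.3562
G1 X-0.40 Y1.83 E1.4011
G1 X3.16 Y11.62 E1.8342
G1 X-19.39 Y19.83 E2.8319
G1 X-24.52 Y5.73 E3.4557

At z = 7.5 mm: the r=2 cylinder gives a regular 8-gon of circumradius 2 (constant along its height); the sphere at (3.5, -3.5) is not intersected at this z (|z−center|=7.000 > r=6.5); the cube at (6, -3.5) is present — its section is the full 13.5×30 rectangle; Subtracting the remaining from the first: starting from the r=2 cylinder, the 13.5×30 cube at (6, -3.5) misses the remaining region (no effect) — 1 connected region; the cube at (-3, 1) (footprint 15×24) is included at this height; Merging all regions: the regions partially overlap (shared area 2.07 mm²), so overlapping operands fuse into one piece — 1 connected region; (rotated 70° about Z; rotation is an isometry so areas/perimeters/island counts are preserved). The outline is a single polygon with 11 vertices. Extrusion per mm of travel: 0.4 × 0.25 / (π × 0.875²) = 0.041575. Accumulating E over each segment gives final E = 3.4557.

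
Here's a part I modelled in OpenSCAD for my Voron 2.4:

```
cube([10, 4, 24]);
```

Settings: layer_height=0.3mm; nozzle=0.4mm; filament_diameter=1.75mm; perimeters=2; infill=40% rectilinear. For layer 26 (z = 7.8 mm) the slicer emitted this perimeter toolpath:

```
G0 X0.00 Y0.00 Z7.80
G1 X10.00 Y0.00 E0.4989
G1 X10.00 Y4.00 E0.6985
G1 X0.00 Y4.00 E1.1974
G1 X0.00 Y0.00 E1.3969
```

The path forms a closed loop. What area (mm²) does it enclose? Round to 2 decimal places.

Apply the shoelace formula to the sequence of (X, Y) vertices; enclosed area = 40.00 mm².

40.00 mm²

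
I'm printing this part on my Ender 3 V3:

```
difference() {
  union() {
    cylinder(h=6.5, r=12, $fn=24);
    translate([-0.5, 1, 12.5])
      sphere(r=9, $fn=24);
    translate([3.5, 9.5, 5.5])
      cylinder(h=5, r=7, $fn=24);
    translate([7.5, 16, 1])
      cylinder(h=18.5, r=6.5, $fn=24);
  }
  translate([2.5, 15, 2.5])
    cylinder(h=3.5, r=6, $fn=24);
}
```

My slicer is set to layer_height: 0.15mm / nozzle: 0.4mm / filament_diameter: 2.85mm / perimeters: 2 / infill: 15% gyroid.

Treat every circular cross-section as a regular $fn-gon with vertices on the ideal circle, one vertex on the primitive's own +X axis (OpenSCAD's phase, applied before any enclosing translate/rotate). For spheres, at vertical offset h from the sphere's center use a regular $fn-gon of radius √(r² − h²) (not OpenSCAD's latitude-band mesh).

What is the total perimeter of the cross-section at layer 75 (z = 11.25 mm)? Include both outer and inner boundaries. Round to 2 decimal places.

At z = 11.25 mm: the cylinder does not reach this height (z outside [0, 6.5]); the sphere at (-0.5, 1): section is a regular 24-gon, circumradius = √(r²−h²) = √(9²−1.25²) = 8.913 (perimeter = 2·24·8.913·sin(180°/24) = 55.84 mm); the cylinder at (3.5, 9.5) is absent (z outside [5.5, 10.5]); the cylinder at (7.5, 16): section is a regular 24-gon, circumradius r=6.5 (perimeter = 2·24·6.500·sin(180°/24) = 40.72 mm); Combining (union): the 2 present regions are separate (no shared area or edge), so areas and boundary lengths simply add and each stays a separate island — boundary = 96.56 mm; the cylinder at (2.5, 15) is not intersected at this z (z outside [2.5, 6]); Subtracting the remaining from the first: none of the subtracted shapes is present at this height, so the result so far is unchanged — boundary = 96.56 mm. Overall, the cross-section has 2 separate islands. Total boundary length (outer) = 96.56 mm.

96.56 mm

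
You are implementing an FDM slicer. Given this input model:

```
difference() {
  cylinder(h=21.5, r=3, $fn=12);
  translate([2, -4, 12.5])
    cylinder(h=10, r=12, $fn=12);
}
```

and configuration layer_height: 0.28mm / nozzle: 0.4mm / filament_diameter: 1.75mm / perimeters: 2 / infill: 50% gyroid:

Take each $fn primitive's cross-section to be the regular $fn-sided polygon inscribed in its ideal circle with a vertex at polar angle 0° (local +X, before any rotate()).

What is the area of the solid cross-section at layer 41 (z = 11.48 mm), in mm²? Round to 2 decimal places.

At z = 11.48 mm: the r=3 cylinder contributes a regular 12-gon of circumradius 3 (area = (12/2)·3.000²·sin(360°/12) = 27.00 mm²); the cylinder at (2, -4) is not intersected at this z (z outside [12.5, 22.5]); Subtracting the remaining from the first: none of the subtracted shapes is present at this height, so the r=3 cylinder is unchanged — area = 27.00 mm². Overall, the cross-section is a single solid region. Net area = 27.00 mm².

27.00 mm²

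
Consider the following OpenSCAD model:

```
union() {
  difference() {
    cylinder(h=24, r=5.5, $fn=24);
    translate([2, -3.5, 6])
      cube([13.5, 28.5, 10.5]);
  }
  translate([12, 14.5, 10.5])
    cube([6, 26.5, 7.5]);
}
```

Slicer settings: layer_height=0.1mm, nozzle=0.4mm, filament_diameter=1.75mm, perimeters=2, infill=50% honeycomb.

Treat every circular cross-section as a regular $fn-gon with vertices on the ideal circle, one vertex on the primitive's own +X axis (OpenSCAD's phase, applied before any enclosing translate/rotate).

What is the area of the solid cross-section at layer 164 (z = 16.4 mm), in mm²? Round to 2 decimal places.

At z = 16.4 mm: the r=5.5 cylinder gives a regular 24-gon of circumradius 5.5 (constant along its height) (area = (24/2)·5.500²·sin(360°/24) = 93.95 mm²); the cube at (2, -3.5) (footprint 13.5×28.5) is included at this height (area 384.75 mm²); Subtracting the remaining from the first: starting from the r=5.5 cylinder (93.95 mm²), the 13.5×28.5 cube at (2, -3.5) partially overlaps it — only the 23.53 mm² overlap (of its 384.75 mm²) is removed, clipping the outline — area = 70.42 mm²; the cube at (12, 14.5) (footprint 6×26.5) is included at this height (area 159.00 mm²); Merging all regions: the 2 present regions are separate (no shared area or edge), so areas and boundary lengths simply add and each stays a separate island — area = 229.42 mm². Overall, the cross-section has 2 separate islands. Net area = 229.42 mm².

229.42 mm²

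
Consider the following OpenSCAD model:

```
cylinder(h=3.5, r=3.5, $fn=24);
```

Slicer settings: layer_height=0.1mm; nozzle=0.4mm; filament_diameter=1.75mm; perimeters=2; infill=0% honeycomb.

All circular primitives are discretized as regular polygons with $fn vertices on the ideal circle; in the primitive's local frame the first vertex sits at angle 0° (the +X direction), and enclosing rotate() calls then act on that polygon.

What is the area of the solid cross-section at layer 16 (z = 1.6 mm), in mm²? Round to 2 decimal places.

38.05 mm²

At z = 1.6 mm: the r=3.5 cylinder gives a regular 24-gon of circumradius 3.5 (constant along its height) (area = (24/2)·3.500²·sin(360°/24) = 38.05 mm²). Overall, the cross-section is a single solid region. Net area = 38.05 mm².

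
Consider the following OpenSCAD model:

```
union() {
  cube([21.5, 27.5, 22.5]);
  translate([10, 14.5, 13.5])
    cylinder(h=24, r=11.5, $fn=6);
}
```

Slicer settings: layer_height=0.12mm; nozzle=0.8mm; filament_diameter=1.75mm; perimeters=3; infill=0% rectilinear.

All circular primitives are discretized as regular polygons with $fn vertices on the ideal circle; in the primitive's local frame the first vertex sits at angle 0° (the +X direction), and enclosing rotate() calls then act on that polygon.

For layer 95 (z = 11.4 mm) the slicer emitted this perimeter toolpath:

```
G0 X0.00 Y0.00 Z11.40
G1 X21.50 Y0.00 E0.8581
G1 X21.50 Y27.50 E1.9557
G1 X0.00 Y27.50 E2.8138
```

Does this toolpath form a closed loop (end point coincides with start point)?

Start point (G0): (0.00, 0.00). End point (last G1): the path does not return to the start — open.

no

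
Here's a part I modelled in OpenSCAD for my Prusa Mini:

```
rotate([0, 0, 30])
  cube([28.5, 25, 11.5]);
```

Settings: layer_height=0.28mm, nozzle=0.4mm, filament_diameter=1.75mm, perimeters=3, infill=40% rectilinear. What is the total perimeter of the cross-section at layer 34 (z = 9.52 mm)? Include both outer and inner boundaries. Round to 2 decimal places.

107.00 mm

At z = 9.52 mm: the cube (footprint 28.5×25) is included at this height (perimeter 107.00 mm); (rotated 30° about Z; rotation is an isometry so areas/perimeters/island counts are preserved). Overall, the cross-section is a single solid region. Total boundary length (outer) = 107.00 mm.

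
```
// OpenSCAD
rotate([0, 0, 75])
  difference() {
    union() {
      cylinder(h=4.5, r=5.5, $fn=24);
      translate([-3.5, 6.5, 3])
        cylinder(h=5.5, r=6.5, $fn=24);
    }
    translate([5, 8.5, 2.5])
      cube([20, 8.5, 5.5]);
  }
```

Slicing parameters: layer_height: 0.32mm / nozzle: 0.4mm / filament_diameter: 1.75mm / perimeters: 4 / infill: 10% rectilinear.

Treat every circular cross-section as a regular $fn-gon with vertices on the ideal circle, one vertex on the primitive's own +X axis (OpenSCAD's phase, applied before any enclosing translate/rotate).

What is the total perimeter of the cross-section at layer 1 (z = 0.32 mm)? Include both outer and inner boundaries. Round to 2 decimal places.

34.46 mm

At z = 0.32 mm: the r=5.5 cylinder contributes a regular 24-gon of circumradius 5.5 (perimeter = 2·24·5.500·sin(180°/24) = 34.46 mm); the cylinder at (-3.5, 6.5) is absent (z outside [3, 8.5]); Combining (union): only the r=5.5 cylinder is present, so the union is just that shape — boundary = 34.46 mm; the cube at (5, 8.5) is absent (z outside [2.5, 8]); After the difference (first − rest): none of the subtracted shapes is present at this height, so that combined region is unchanged — boundary = 34.46 mm; (whole slice rotated 75° about Z — lengths, areas and connectivity unchanged). Overall, the cross-section is a single solid region. Total boundary length (outer) = 34.46 mm.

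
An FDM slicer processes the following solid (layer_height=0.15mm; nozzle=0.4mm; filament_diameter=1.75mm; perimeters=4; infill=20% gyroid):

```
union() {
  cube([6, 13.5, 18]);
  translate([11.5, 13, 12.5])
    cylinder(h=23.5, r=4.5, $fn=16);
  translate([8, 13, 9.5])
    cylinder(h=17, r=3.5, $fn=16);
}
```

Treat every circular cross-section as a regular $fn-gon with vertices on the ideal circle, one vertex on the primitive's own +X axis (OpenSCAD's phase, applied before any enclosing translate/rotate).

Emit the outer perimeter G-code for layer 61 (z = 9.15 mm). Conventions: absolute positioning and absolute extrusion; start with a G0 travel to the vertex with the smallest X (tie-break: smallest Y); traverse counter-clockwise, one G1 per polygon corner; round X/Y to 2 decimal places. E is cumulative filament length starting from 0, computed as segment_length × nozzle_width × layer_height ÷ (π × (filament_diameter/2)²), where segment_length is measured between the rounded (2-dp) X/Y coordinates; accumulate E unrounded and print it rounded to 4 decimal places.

At z = 9.15 mm: the cube is present — its section is the full 6×13.5 rectangle; the cylinder at (11.5, 13) is absent (z outside [12.5, 36]); the cylinder at (8, 13) does not reach this height (z outside [9.5, 26.5]); Merging all regions: only the 6×13.5 cube is present, so the union is just that shape — 1 connected region. The outline is a single polygon with 4 vertices. Extrusion per mm of travel: 0.4 × 0.15 / (π × 0.875²) = 0.024945. Accumulating E over each segment gives final E = 0.9729.

G0 X0.00 Y0.00 Z9.15
G1 X6.00 Y0.00 E0.1497
G1 X6.00 Y13.50 E0.4864
G1 X0.00 Y13.50 E0.6361
G1 X0.00 Y0.00 E0.9729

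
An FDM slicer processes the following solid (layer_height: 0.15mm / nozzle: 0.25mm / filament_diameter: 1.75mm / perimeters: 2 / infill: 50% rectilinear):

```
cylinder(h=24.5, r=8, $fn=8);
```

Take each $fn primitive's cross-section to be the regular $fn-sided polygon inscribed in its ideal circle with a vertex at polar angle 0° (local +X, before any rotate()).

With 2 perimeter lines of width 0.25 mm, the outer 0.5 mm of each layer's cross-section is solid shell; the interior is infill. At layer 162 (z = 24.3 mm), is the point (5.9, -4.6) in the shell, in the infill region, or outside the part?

shell

At z = 24.3 mm: the r=8 cylinder gives a regular 8-gon of circumradius 8 (constant along its height). Overall, the cross-section is a single solid region. The nearest boundary edge runs (5.66, -5.66)→(8.00, 0.00); distance from the point to it = 0.18 mm. The point is inside the cross-section, 0.18 mm from the nearest boundary — within the 0.5 mm shell band (2 × 0.25).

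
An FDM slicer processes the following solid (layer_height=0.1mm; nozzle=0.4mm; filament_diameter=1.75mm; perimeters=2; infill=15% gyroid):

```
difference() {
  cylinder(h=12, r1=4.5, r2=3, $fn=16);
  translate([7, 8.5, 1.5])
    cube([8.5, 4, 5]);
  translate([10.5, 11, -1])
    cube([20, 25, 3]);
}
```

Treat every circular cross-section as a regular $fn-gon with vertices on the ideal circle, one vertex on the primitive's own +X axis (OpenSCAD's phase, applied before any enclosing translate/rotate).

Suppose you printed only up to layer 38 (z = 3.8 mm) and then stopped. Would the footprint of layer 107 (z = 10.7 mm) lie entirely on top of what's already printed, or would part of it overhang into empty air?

entirely on top

Compare the two slices. At z = 3.8: the cone (r1=4.5→r2=3) has section circumradius 4.025 here — a regular 16-gon (area = (16/2)·4.025²·sin(360°/16) = 49.60 mm²); the cube at (7, 8.5) (footprint 8.5×4) is included at this height (area 34.00 mm²); the cube at (10.5, 11) is not intersected at this z (z outside [-1, 2]); After the difference (first − rest): starting from the cone (49.60 mm²), the 8.5×4 cube at (7, 8.5) misses the remaining region (no effect) — area = 49.60 mm². At z = 10.7: the cone: at t=0.892 of its height the radius interpolates to r₁+(r₂−r₁)t = 3.163, giving a regular 16-gon of that circumradius (area = (16/2)·3.163²·sin(360°/16) = 30.62 mm²); the cube at (7, 8.5) is absent (z outside [1.5, 6.5]); the cube at (10.5, 11) is not intersected at this z (z outside [-1, 2]); Subtracting the remaining from the first: none of the subtracted shapes is present at this height, so the cone is unchanged — area = 30.62 mm². Checking containment: the cross-section at z = 10.7 is a subset of the cross-section at z = 3.8.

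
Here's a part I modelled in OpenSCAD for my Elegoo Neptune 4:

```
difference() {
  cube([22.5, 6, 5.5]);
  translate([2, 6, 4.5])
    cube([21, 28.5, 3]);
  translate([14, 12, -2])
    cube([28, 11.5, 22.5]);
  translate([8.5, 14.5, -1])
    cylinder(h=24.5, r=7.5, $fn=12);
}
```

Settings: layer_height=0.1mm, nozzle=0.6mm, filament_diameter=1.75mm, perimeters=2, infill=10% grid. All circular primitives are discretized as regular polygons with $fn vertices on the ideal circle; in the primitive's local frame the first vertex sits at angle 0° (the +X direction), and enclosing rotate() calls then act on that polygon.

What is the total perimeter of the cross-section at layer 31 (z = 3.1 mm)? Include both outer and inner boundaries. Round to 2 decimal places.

57.00 mm

At z = 3.1 mm: the cube (footprint 22.5×6) is included at this height (perimeter 57.00 mm); the cube at (2, 6) is not intersected at this z (z outside [4.5, 7.5]); the 28×11.5 cube at (14, 12) contributes its full rectangle (perimeter 79.00 mm); the r=7.5 cylinder at (8.5, 14.5) contributes a regular 12-gon of circumradius 7.5 (perimeter = 2·12·7.500·sin(180°/12) = 46.59 mm); After the difference (first − rest): starting from the 22.5×6 cube, the 28×11.5 cube at (14, 12) misses the remaining region (no effect); the r=7.5 cylinder at (8.5, 14.5) misses the remaining region (no effect) — boundary = 57.00 mm. Overall, the cross-section is a single solid region. Total boundary length (outer) = 57.00 mm.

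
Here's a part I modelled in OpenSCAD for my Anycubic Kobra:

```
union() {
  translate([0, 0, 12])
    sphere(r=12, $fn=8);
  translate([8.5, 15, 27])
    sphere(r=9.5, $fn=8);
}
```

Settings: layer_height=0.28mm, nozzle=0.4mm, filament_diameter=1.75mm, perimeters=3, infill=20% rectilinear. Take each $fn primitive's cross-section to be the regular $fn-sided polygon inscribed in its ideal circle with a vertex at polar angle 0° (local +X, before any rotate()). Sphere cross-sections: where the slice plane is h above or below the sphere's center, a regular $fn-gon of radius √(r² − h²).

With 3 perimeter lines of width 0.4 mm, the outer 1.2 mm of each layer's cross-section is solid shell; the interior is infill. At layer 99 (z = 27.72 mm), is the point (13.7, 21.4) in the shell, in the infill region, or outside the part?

shell

At z = 27.72 mm: the sphere does not reach this height (|z−center|=15.720 > r=12); the r=9.5 sphere at (8.5, 15) slices to a regular 8-gon of circumradius 9.473 (√(r²−h²) with h=0.72 from center); Taking the union: only the r=9.5 sphere at (8.5, 15) is present, so the union is just that shape — 1 connected region. Overall, the cross-section is a single solid region. The nearest boundary edge runs (15.20, 21.70)→(8.50, 24.47); distance from the point to it = 0.85 mm. The point is inside the cross-section, 0.85 mm from the nearest boundary — within the 1.2 mm shell band (3 × 0.4).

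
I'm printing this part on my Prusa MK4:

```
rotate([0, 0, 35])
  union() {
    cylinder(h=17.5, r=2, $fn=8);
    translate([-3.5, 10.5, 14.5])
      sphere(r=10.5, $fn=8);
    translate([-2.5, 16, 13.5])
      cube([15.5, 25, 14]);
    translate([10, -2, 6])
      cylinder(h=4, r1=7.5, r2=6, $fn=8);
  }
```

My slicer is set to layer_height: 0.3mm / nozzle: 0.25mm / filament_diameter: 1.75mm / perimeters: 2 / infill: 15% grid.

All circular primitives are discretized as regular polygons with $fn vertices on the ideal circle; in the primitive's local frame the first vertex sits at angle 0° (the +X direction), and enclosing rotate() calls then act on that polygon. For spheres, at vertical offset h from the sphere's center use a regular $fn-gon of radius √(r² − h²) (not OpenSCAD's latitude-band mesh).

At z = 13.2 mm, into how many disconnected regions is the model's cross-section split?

At z = 13.2 mm: the r=2 cylinder gives a regular 8-gon of circumradius 2 (constant along its height); the r=10.5 sphere at (-3.5, 10.5) slices to a regular 8-gon of circumradius 10.419 (√(r²−h²) with h=1.3 from center); the cube at (-2.5, 16) does not reach this height (z outside [13.5, 27.5]); the cone at (10, -2) does not reach this height (z outside [6, 10]); Merging all regions: the regions partially overlap (shared area 0.85 mm²), so overlapping operands fuse into one piece — 1 connected region; (rotated 35° about Z; rotation is an isometry so areas/perimeters/island counts are preserved). The result has 1 disconnected region.

1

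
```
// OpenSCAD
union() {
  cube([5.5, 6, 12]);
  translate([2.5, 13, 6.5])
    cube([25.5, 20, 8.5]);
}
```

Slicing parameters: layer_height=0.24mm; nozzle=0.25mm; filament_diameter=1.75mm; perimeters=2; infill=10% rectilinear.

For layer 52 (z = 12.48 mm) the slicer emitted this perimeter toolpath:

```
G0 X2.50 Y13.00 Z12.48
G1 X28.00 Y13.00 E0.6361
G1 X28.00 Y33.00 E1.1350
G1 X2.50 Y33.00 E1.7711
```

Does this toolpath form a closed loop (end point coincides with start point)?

Start point (G0): (2.50, 13.00). End point (last G1): the path does not return to the start — open.

no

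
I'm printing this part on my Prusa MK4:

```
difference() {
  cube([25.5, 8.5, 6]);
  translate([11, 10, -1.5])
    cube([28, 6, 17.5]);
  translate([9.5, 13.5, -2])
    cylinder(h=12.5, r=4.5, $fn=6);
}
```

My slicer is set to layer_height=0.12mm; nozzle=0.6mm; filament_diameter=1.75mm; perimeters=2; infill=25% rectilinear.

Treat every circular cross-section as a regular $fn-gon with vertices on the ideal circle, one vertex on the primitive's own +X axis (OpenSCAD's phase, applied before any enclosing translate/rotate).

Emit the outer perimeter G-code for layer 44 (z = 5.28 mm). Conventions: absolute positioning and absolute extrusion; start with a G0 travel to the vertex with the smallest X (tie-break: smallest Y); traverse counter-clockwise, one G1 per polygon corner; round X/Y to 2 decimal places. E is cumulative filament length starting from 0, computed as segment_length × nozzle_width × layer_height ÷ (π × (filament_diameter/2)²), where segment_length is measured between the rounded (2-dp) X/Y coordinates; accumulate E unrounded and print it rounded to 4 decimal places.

At z = 5.28 mm: the cube (footprint 25.5×8.5) is included at this height; the cube at (11, 10) (footprint 28×6) is included at this height; the r=4.5 cylinder at (9.5, 13.5) gives a regular 6-gon of circumradius 4.5 (constant along its height); Subtracting the remaining from the first: starting from the 25.5×8.5 cube, the 28×6 cube at (11, 10) misses the remaining region (no effect); the r=4.5 cylinder at (9.5, 13.5) misses the remaining region (no effect) — 1 connected region. The outline is a single polygon with 4 vertices. Extrusion per mm of travel: 0.6 × 0.12 / (π × 0.875²) = 0.029934. Accumulating E over each segment gives final E = 2.0355.

G0 X0.00 Y0.00 Z5.28
G1 X25.50 Y0.00 E0.7633
G1 X25.50 Y8.50 E1.0178
G1 X0.00 Y8.50 E1.7811
G1 X0.00 Y0.00 E2.0355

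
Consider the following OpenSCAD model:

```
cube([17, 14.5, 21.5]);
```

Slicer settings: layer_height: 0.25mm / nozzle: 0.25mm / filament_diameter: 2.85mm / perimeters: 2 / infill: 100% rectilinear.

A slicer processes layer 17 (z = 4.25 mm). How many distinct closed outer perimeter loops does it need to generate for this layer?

1

At z = 4.25 mm: the cube is present — its section is the full 17×14.5 rectangle. The result has 1 disconnected region.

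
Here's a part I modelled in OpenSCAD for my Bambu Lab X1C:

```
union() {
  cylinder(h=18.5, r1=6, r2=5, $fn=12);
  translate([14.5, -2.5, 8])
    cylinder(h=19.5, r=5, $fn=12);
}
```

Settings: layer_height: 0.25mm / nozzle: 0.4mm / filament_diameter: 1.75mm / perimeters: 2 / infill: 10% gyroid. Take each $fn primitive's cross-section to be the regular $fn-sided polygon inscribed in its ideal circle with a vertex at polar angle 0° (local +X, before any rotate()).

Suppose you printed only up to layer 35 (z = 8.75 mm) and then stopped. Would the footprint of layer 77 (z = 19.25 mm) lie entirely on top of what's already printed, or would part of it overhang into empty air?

entirely on top

Compare the two slices. At z = 8.75: the cone: at t=0.473 of its height the radius interpolates to r₁+(r₂−r₁)t = 5.527, giving a regular 12-gon of that circumradius (area = (12/2)·5.527²·sin(360°/12) = 91.64 mm²); the r=5 cylinder at (14.5, -2.5) contributes a regular 12-gon of circumradius 5 (area = (12/2)·5.000²·sin(360°/12) = 75.00 mm²); Combining (union): the 2 present regions are separate (no shared area or edge), so areas and boundary lengths simply add and each stays a separate island — area = 166.64 mm². At z = 19.25: the cone is absent (z outside [0, 18.5]); the cylinder at (14.5, -2.5): section is a regular 12-gon, circumradius r=5 (area = (12/2)·5.000²·sin(360°/12) = 75.00 mm²); Merging all regions: only the r=5 cylinder at (14.5, -2.5) is present, so the union is just that shape — area = 75.00 mm². Checking containment: the cross-section at z = 19.25 is a subset of the cross-section at z = 8.75.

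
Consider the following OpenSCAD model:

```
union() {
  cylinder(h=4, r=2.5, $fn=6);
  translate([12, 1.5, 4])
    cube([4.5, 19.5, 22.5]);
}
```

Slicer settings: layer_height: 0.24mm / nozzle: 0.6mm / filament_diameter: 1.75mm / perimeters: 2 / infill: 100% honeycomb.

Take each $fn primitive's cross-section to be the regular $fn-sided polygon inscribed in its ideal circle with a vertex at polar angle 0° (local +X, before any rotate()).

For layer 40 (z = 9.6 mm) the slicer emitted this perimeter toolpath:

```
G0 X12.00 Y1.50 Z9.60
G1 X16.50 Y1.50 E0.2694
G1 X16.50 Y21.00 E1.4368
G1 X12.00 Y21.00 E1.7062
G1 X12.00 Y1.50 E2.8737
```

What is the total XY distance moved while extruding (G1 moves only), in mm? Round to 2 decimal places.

48.00 mm

Sum the Euclidean lengths of each G1 segment: total = 48.00 mm.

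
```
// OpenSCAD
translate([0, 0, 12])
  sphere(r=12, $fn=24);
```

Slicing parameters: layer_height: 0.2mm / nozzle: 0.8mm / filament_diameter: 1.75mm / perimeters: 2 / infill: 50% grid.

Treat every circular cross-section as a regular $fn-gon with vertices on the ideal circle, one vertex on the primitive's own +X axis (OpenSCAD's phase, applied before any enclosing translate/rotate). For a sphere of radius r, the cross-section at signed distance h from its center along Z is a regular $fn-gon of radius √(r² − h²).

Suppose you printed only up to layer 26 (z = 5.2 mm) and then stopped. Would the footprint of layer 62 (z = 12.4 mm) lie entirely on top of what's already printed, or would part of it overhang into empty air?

part overhangs

Compare the two slices. At z = 5.2: the sphere: section is a regular 24-gon, circumradius = √(r²−h²) = √(12²−6.8²) = 9.887 (area = (24/2)·9.887²·sin(360°/24) = 303.63 mm²). At z = 12.4: the r=12 sphere slices to a regular 24-gon of circumradius 11.993 (√(r²−h²) with h=0.4 from center) (area = (24/2)·11.993²·sin(360°/24) = 446.74 mm²). Checking containment: at z = 12.4 the cross-section extends beyond the z = 5.2 cross-section by about 143.12 mm².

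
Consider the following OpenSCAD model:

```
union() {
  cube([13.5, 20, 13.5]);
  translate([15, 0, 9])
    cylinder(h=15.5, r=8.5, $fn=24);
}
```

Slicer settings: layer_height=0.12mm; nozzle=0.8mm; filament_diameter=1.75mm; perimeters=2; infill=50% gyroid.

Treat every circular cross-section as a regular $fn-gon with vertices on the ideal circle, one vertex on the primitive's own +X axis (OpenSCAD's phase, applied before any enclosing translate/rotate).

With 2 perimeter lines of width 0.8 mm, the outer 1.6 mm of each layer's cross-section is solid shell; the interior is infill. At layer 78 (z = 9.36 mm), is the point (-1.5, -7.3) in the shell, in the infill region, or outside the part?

At z = 9.36 mm: the cube (footprint 13.5×20) is included at this height; the cylinder at (15, 0): section is a regular 24-gon, circumradius r=8.5; Merging all regions: the regions partially overlap (shared area 43.50 mm²), so overlapping operands fuse into one piece — 1 connected region. Overall, the cross-section is a single solid region. The nearest boundary edge runs (6.50, 0.00)→(0.00, 0.00); distance from the point to it = 7.45 mm. The point is not inside any of the regions above, so it lies outside the cross-section (7.45 mm from the nearest boundary).

outside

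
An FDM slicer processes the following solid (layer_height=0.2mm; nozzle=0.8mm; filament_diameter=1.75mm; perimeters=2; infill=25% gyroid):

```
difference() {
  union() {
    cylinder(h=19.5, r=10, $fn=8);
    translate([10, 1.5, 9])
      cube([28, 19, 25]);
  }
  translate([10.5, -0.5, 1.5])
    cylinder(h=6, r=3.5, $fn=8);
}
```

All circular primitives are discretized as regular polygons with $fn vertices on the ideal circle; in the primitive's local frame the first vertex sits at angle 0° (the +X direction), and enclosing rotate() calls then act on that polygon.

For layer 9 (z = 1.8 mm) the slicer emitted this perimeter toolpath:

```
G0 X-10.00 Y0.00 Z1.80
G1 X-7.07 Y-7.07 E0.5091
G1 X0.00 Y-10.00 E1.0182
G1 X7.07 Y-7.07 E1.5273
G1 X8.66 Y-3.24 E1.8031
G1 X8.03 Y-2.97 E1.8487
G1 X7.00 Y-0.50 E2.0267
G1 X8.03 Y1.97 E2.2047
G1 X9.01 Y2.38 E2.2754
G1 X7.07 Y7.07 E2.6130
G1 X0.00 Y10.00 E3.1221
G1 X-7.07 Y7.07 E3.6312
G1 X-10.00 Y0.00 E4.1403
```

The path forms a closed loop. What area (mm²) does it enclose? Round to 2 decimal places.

Apply the shoelace formula to the sequence of (X, Y) vertices; enclosed area = 272.82 mm².

272.82 mm²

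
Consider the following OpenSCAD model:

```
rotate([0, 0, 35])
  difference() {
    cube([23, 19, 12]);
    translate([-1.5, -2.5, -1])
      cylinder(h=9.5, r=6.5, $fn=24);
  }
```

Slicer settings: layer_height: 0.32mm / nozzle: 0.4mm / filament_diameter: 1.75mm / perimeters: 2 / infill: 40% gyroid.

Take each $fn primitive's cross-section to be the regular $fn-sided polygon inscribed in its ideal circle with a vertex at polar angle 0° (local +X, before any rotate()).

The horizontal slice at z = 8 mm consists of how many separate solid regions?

1

At z = 8 mm: the 23×19 cube contributes its full rectangle; the r=6.5 cylinder at (-1.5, -2.5) gives a regular 24-gon of circumradius 6.5 (constant along its height); Taking the first minus the rest: starting from the 23×19 cube, the r=6.5 cylinder at (-1.5, -2.5) partially overlaps it — only the 11.21 mm² overlap (of its 131.22 mm²) is removed, clipping the outline — 1 connected region; (rotated 35° about Z; rotation is an isometry so areas/perimeters/island counts are preserved). The result has 1 disconnected region.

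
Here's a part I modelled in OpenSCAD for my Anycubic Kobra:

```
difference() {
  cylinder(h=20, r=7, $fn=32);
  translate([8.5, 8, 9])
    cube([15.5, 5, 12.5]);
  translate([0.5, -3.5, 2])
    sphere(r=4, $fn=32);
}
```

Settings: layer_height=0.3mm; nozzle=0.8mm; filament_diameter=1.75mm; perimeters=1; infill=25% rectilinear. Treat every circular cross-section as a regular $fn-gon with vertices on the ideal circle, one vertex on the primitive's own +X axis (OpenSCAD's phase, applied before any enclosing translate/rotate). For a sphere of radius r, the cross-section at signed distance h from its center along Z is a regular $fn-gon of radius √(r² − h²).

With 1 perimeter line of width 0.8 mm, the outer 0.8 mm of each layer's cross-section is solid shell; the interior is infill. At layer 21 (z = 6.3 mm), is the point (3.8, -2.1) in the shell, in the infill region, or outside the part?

infill

At z = 6.3 mm: the r=7 cylinder contributes a regular 32-gon of circumradius 7; the cube at (8.5, 8) is not intersected at this z (z outside [9, 21.5]); the sphere at (0.5, -3.5) is not intersected at this z (|z−center|=4.300 > r=4); After the difference (first − rest): none of the subtracted shapes is present at this height, so the r=7 cylinder is unchanged — 1 connected region. Overall, the cross-section is a single solid region. The nearest boundary edge runs (5.82, -3.89)→(6.47, -2.68); distance from the point to it = 2.63 mm. The point is inside the cross-section and 2.63 mm from the nearest boundary — more than the 0.8 mm shell width (1 × 0.8), so it's in the infill interior.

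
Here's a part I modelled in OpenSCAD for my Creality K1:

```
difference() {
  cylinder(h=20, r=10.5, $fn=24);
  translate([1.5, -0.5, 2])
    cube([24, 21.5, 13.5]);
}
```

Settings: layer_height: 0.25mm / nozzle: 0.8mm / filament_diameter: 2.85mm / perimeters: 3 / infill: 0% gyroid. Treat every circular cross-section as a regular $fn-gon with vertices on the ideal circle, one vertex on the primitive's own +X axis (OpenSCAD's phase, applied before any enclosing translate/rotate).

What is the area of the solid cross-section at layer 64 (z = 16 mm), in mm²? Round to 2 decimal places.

At z = 16 mm: the r=10.5 cylinder contributes a regular 24-gon of circumradius 10.5 (area = (24/2)·10.500²·sin(360°/24) = 342.42 mm²); the cube at (1.5, -0.5) is not intersected at this z (z outside [2, 15.5]); After the difference (first − rest): none of the subtracted shapes is present at this height, so the r=10.5 cylinder is unchanged — area = 342.42 mm². Overall, the cross-section is a single solid region. Net area = 342.42 mm².

342.42 mm²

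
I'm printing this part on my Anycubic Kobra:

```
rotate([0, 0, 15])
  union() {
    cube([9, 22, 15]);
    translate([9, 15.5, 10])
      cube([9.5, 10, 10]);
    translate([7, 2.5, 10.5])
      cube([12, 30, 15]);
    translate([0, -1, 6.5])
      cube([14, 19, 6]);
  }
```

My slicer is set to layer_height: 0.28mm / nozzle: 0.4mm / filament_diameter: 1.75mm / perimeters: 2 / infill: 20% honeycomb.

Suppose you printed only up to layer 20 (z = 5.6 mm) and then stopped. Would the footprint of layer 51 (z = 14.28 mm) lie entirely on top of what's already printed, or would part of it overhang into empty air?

part overhangs

Compare the two slices. At z = 5.6: the cube is present — its section is the full 9×22 rectangle (area 198.00 mm²); the cube at (9, 15.5) is absent (z outside [10, 20]); the cube at (7, 2.5) does not reach this height (z outside [10.5, 25.5]); the cube at (0, -1) does not reach this height (z outside [6.5, 12.5]); Merging all regions: only the 9×22 cube is present, so the union is just that shape — area = 198.00 mm²; (whole slice rotated 15° about Z — lengths, areas and connectivity unchanged). At z = 14.28: the cube (footprint 9×22) is included at this height (area 198.00 mm²); the cube at (9, 15.5) (footprint 9.5×10) is included at this height (area 95.00 mm²); the cube at (7, 2.5) (footprint 12×30) is included at this height (area 360.00 mm²); the cube at (0, -1) is not intersected at this z (z outside [6.5, 12.5]); Merging all regions: the regions partially overlap — summed areas 653.00 mm² minus the doubly-counted overlap 134.00 mm² gives 519.00 mm² — area = 519.00 mm²; (rotated 15° about Z; rotation is an isometry so areas/perimeters/island counts are preserved). Checking containment: at z = 14.28 the cross-section extends beyond the z = 5.6 cross-section by about 321.00 mm².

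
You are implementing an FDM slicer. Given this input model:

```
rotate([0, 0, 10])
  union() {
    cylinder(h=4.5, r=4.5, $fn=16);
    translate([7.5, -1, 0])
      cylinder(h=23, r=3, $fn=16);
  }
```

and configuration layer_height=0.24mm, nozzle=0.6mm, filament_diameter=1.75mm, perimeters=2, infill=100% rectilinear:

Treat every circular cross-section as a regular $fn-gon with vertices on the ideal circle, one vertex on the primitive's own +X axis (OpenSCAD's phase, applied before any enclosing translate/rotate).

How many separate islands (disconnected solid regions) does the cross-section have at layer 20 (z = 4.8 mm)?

1

At z = 4.8 mm: the cylinder is not intersected at this z (z outside [0, 4.5]); the r=3 cylinder at (7.5, -1) contributes a regular 16-gon of circumradius 3; Taking the union: only the r=3 cylinder at (7.5, -1) is present, so the union is just that shape — 1 connected region; (whole slice rotated 10° about Z — lengths, areas and connectivity unchanged). Overall, the cross-section is a single solid region. Island count = 1.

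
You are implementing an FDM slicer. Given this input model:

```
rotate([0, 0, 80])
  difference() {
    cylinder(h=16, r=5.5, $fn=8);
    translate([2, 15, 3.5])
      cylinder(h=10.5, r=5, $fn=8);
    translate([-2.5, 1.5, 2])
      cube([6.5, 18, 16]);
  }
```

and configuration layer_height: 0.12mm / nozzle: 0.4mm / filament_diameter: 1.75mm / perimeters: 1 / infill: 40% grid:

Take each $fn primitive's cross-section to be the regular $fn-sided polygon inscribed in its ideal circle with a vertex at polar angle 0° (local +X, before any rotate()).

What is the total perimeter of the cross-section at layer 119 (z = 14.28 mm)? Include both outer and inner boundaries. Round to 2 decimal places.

38.06 mm

At z = 14.28 mm: the r=5.5 cylinder contributes a regular 8-gon of circumradius 5.5 (perimeter = 2·8·5.500·sin(180°/8) = 33.68 mm); the cylinder at (2, 15) does not reach this height (z outside [3.5, 14]); the 6.5×18 cube at (-2.5, 1.5) contributes its full rectangle (perimeter 49.00 mm); After the difference (first − rest): starting from the r=5.5 cylinder, the 6.5×18 cube at (-2.5, 1.5) partially overlaps it — only the 21.38 mm² overlap (of its 117.00 mm²) is removed, clipping the outline — boundary = 38.06 mm; (rotated 80° about Z; rotation is an isometry so areas/perimeters/island counts are preserved). Overall, the cross-section is a single solid region. Total boundary length (outer) = 38.06 mm.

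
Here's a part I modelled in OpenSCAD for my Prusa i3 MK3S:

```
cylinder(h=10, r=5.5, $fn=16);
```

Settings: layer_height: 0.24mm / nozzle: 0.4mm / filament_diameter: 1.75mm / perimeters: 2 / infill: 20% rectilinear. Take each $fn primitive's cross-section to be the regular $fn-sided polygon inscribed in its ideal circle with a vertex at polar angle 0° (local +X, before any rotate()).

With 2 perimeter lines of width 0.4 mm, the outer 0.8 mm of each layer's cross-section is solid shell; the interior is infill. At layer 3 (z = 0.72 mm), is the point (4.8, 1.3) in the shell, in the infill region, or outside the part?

shell

At z = 0.72 mm: the r=5.5 cylinder gives a regular 16-gon of circumradius 5.5 (constant along its height). Overall, the cross-section is a single solid region. The nearest boundary edge runs (5.50, 0.00)→(5.08, 2.10); distance from the point to it = 0.43 mm. The point is inside the cross-section, 0.43 mm from the nearest boundary — within the 0.8 mm shell band (2 × 0.4).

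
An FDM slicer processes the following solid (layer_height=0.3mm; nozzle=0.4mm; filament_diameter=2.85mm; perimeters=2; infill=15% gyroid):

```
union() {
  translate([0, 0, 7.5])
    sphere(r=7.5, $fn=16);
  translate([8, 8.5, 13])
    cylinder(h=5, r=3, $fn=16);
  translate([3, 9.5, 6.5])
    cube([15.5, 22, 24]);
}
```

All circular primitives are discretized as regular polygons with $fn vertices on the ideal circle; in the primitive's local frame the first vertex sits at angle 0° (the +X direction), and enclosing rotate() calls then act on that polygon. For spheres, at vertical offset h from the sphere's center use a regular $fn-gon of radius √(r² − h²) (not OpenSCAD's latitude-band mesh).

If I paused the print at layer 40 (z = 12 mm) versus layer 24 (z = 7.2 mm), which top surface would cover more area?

Layer 40 (z = 12): the sphere: section is a regular 16-gon, circumradius = √(r²−h²) = √(7.5²−4.5²) = 6.000 (area = (16/2)·6.000²·sin(360°/16) = 110.21 mm²); the cylinder at (8, 8.5) is absent (z outside [13, 18]); the cube at (3, 9.5) (footprint 15.5×22) is included at this height (area 341.00 mm²); Combining (union): the 2 present regions are separate (no shared area or edge), so areas and boundary lengths simply add and each stays a separate island — area = 451.21 mm². So its area = 451.21 mm². Layer 24 (z = 7.2): the r=7.5 sphere slices to a regular 16-gon of circumradius 7.494 (√(r²−h²) with h=0.3 from center) (area = (16/2)·7.494²·sin(360°/16) = 171.93 mm²); the cylinder at (8, 8.5) is not intersected at this z (z outside [13, 18]); the cube at (3, 9.5) is present — its section is the full 15.5×22 rectangle (area 341.00 mm²); Taking the union: the 2 present regions are separate (no shared area or edge), so areas and boundary lengths simply add and each stays a separate island — area = 512.93 mm². So its area = 512.93 mm². Layer 24 is larger (512.93 vs 451.21 mm²).

layer 24 (z = 7.2 mm)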